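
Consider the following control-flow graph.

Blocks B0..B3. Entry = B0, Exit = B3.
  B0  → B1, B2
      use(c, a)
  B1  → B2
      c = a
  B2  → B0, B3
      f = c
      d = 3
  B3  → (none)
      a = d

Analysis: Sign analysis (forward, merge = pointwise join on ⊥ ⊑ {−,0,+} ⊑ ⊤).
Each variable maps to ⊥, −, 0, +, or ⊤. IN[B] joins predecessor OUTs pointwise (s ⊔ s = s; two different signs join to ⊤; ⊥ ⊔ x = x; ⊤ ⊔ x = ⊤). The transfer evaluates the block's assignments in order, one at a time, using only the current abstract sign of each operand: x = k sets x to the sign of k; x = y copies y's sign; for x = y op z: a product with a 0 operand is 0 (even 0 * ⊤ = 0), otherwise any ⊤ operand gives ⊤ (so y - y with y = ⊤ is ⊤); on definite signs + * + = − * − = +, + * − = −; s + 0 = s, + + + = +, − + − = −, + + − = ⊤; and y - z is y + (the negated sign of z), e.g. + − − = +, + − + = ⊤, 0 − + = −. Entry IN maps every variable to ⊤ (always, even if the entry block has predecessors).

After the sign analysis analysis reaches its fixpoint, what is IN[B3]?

Answer: {a: ⊤, b: ⊤, c: ⊤, d: +, e: ⊤, f: ⊤}

Working:
Fixpoint table:
  B0: | IN=(all ⊤) | OUT=(all ⊤)
  B1: | IN=(all ⊤) | OUT=(all ⊤)
  B2: | IN=(all ⊤) | OUT={d:+; rest ⊤}
  B3: | IN={d:+; rest ⊤} | OUT={a:+, d:+; rest ⊤}

Merge at B3: IN[B3] = OUT[B2] = {a: ⊤, b: ⊤, c: ⊤, d: +, e: ⊤, f: ⊤}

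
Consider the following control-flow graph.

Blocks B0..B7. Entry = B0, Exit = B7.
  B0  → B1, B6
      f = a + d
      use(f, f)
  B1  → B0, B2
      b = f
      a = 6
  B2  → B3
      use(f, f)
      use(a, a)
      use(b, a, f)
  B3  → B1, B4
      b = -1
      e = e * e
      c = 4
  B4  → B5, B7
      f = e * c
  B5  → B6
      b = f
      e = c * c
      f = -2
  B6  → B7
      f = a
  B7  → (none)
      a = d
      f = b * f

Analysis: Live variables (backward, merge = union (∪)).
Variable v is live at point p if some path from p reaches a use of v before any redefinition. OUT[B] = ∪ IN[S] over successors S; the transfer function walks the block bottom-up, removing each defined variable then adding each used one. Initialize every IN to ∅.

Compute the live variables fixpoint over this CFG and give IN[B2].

Answer: {a, b, d, e, f}

Trace:
Fixpoint table:
  B0:  IN={a, b, d, e}  OUT={a, b, d, e, f}
  B1:  IN={d, e, f}  OUT={a, b, d, e, f}
  B2:  IN={a, b, d, e, f}  OUT={a, d, e, f}
  B3:  IN={a, d, e, f}  OUT={a, b, c, d, e, f}
  B4:  IN={a, b, c, d, e}  OUT={a, b, c, d, f}
  B5:  IN={a, c, d, f}  OUT={a, b, d}
  B6:  IN={a, b, d}  OUT={b, d, f}
  B7:  IN={b, d, f}  OUT={}

Merge at B2: OUT[B2] = IN[B3] = {a, d, e, f}
Applying B2's transfer function to that OUT value gives IN[B2] (row B2 above).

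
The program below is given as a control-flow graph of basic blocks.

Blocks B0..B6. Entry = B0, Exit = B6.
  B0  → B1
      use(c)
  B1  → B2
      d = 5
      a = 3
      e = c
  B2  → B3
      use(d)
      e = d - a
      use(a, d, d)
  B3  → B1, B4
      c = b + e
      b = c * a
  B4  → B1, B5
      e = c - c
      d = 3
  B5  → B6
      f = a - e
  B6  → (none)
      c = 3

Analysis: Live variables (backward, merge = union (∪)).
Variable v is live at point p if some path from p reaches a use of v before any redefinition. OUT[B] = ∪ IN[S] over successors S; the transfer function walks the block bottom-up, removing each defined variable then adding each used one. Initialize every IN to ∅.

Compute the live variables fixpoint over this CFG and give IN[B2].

Answer: {a, b, d}

Derivation:
Converged values:
  B0:  IN={b, c}  OUT={b, c}
  B1:  IN={b, c}  OUT={a, b, d}
  B2:  IN={a, b, d}  OUT={a, b, e}
  B3:  IN={a, b, e}  OUT={a, b, c}
  B4:  IN={a, b, c}  OUT={a, b, c, e}
  B5:  IN={a, e}  OUT={}
  B6:  IN={}  OUT={}

Merge at B2: OUT[B2] = IN[B3] = {a, b, e}
Applying B2's transfer function to that OUT value gives IN[B2] (row B2 above).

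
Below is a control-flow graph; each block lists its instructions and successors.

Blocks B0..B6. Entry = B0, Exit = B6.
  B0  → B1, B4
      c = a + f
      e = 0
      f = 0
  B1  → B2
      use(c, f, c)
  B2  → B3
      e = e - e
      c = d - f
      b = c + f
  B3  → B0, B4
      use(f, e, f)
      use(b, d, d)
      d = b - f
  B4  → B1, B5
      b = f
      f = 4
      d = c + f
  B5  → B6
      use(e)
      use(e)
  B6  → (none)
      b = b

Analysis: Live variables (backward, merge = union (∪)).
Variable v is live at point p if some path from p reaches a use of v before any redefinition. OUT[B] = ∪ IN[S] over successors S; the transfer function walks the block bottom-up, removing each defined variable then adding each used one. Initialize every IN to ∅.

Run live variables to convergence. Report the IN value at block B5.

Fixpoint table:
  B0:   IN={a, d, f}   OUT={a, c, d, e, f}
  B1:   IN={a, c, d, e, f}   OUT={a, d, e, f}
  B2:   IN={a, d, e, f}   OUT={a, b, c, d, e, f}
  B3:   IN={a, b, c, d, e, f}   OUT={a, c, d, e, f}
  B4:   IN={a, c, e, f}   OUT={a, b, c, d, e, f}
  B5:   IN={b, e}   OUT={b}
  B6:   IN={b}   OUT={}

Merge at B5: OUT[B5] = IN[B6] = {b}
Applying B5's transfer function to that OUT value gives IN[B5] (row B5 above).

Answer: {b, e}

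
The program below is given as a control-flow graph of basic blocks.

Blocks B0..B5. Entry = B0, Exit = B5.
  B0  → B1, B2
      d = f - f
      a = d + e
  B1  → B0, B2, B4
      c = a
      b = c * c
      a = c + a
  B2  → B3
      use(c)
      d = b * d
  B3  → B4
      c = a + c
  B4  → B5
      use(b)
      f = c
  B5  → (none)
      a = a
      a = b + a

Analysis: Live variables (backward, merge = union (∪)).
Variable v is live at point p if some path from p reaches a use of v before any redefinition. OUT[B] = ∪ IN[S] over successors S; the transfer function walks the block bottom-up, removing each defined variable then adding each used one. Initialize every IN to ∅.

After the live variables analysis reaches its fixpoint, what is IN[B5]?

Converged values:
  B0:  IN={b, c, e, f}  OUT={a, b, c, d, e, f}
  B1:  IN={a, d, e, f}  OUT={a, b, c, d, e, f}
  B2:  IN={a, b, c, d}  OUT={a, b, c}
  B3:  IN={a, b, c}  OUT={a, b, c}
  B4:  IN={a, b, c}  OUT={a, b}
  B5:  IN={a, b}  OUT={}

B5 is the boundary node: OUT[B5] = {}
Applying B5's transfer function to that OUT value gives IN[B5] (row B5 above).

Answer: {a, b}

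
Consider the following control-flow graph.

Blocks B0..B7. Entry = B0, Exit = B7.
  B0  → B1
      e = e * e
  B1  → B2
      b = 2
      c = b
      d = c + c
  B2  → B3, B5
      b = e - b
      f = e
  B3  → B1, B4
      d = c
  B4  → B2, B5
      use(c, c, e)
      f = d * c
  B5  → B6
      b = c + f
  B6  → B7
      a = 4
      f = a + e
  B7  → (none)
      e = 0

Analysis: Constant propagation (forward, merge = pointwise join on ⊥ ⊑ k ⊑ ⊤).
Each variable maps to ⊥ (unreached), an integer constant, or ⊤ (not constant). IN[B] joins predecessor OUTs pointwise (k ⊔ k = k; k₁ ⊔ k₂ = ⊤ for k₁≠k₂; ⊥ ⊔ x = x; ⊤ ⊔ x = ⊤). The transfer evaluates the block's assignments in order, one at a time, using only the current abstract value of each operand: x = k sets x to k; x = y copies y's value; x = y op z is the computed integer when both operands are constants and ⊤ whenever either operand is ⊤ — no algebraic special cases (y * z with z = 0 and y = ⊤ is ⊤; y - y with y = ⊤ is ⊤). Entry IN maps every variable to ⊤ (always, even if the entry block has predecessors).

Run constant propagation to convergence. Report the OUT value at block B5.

Answer: {a: ⊤, b: ⊤, c: 2, d: ⊤, e: ⊤, f: ⊤}

Trace:
Converged values:
  B0:   IN=(all ⊤)   OUT=(all ⊤)
  B1:   IN=(all ⊤)   OUT={b:2, c:2, d:4; rest ⊤}
  B2:   IN={c:2; rest ⊤}   OUT={c:2; rest ⊤}
  B3:   IN={c:2; rest ⊤}   OUT={c:2, d:2; rest ⊤}
  B4:   IN={c:2, d:2; rest ⊤}   OUT={c:2, d:2, f:4; rest ⊤}
  B5:   IN={c:2; rest ⊤}   OUT={c:2; rest ⊤}
  B6:   IN={c:2; rest ⊤}   OUT={a:4, c:2; rest ⊤}
  B7:   IN={a:4, c:2; rest ⊤}   OUT={a:4, c:2, e:0; rest ⊤}

Merge at B5: IN[B5] = OUT[B2] ⊔ OUT[B4] = {a: ⊤, b: ⊤, c: 2, d: ⊤, e: ⊤, f: ⊤}
Applying B5's transfer function to that IN value gives OUT[B5] (row B5 above).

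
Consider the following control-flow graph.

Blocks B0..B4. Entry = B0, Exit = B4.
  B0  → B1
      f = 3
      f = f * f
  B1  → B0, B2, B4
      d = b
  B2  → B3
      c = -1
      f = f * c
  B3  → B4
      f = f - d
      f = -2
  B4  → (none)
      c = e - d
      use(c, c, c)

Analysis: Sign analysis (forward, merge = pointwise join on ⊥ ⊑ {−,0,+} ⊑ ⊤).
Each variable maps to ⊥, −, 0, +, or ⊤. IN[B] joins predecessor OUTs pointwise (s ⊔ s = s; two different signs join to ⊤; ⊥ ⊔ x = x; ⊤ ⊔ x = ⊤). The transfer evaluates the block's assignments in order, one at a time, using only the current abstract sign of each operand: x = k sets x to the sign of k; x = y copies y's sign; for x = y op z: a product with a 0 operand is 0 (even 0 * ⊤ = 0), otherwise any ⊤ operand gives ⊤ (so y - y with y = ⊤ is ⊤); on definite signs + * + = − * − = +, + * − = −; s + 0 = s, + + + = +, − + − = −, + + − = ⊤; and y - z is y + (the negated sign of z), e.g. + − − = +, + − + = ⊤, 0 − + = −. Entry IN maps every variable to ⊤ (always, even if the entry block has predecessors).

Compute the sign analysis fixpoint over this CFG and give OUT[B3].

Converged values:
  B0:  IN=(all ⊤)  OUT={f:+; rest ⊤}
  B1:  IN={f:+; rest ⊤}  OUT={f:+; rest ⊤}
  B2:  IN={f:+; rest ⊤}  OUT={c:-, f:-; rest ⊤}
  B3:  IN={c:-, f:-; rest ⊤}  OUT={c:-, f:-; rest ⊤}
  B4:  IN=(all ⊤)  OUT=(all ⊤)

Merge at B3: IN[B3] = OUT[B2] = {a: ⊤, b: ⊤, c: -, d: ⊤, e: ⊤, f: -}
Applying B3's transfer function to that IN value gives OUT[B3] (row B3 above).

Answer: {a: ⊤, b: ⊤, c: -, d: ⊤, e: ⊤, f: -}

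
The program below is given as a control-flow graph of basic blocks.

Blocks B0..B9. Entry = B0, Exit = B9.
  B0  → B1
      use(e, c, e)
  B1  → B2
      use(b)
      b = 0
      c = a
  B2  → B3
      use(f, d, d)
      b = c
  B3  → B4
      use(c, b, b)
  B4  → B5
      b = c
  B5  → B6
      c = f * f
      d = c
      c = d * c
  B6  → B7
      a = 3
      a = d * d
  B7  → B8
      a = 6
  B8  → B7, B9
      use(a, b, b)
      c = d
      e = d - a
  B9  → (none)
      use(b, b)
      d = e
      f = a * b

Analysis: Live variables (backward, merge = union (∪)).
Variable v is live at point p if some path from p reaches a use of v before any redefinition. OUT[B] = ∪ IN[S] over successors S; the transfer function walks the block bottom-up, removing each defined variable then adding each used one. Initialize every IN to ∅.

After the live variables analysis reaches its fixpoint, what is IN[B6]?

Answer: {b, d}

Working:
Fixpoint table:
  B0:  IN={a, b, c, d, e, f}  OUT={a, b, d, f}
  B1:  IN={a, b, d, f}  OUT={c, d, f}
  B2:  IN={c, d, f}  OUT={b, c, f}
  B3:  IN={b, c, f}  OUT={c, f}
  B4:  IN={c, f}  OUT={b, f}
  B5:  IN={b, f}  OUT={b, d}
  B6:  IN={b, d}  OUT={b, d}
  B7:  IN={b, d}  OUT={a, b, d}
  B8:  IN={a, b, d}  OUT={a, b, d, e}
  B9:  IN={a, b, e}  OUT={}

Merge at B6: OUT[B6] = IN[B7] = {b, d}
Applying B6's transfer function to that OUT value gives IN[B6] (row B6 above).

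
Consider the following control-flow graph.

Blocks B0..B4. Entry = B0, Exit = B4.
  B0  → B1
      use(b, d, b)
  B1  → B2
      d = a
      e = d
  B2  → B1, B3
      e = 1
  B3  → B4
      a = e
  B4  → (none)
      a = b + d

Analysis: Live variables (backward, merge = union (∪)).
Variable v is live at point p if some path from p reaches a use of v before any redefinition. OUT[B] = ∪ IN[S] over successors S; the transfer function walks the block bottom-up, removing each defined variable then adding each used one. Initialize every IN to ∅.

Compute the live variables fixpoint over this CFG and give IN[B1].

Answer: {a, b}

Derivation:
Per-block solution:
  B0: | IN={a, b, d} | OUT={a, b}
  B1: | IN={a, b} | OUT={a, b, d}
  B2: | IN={a, b, d} | OUT={a, b, d, e}
  B3: | IN={b, d, e} | OUT={b, d}
  B4: | IN={b, d} | OUT={}

Merge at B1: OUT[B1] = IN[B2] = {a, b, d}
Applying B1's transfer function to that OUT value gives IN[B1] (row B1 above).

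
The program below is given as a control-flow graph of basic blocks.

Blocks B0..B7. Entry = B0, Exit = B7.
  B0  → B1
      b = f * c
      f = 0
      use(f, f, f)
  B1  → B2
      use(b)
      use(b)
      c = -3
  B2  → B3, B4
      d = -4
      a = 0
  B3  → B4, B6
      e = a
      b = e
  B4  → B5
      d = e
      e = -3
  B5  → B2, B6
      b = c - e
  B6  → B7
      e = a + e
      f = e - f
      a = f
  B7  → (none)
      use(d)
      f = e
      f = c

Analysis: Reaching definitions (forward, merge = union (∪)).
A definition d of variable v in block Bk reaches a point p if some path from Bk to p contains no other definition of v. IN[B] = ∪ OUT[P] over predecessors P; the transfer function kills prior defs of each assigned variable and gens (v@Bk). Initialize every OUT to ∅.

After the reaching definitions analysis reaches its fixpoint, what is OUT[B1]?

Answer: {b@B0, c@B1, f@B0}

Derivation:
Per-block solution:
  B0: | IN={} | OUT={b@B0, f@B0}
  B1: | IN={b@B0, f@B0} | OUT={b@B0, c@B1, f@B0}
  B2: | IN={a@B2, b@B0, b@B5, c@B1, d@B4, e@B4, f@B0} | OUT={a@B2, b@B0, b@B5, c@B1, d@B2, e@B4, f@B0}
  B3: | IN={a@B2, b@B0, b@B5, c@B1, d@B2, e@B4, f@B0} | OUT={a@B2, b@B3, c@B1, d@B2, e@B3, f@B0}
  B4: | IN={a@B2, b@B0, b@B3, b@B5, c@B1, d@B2, e@B3, e@B4, f@B0} | OUT={a@B2, b@B0, b@B3, b@B5, c@B1, d@B4, e@B4, f@B0}
  B5: | IN={a@B2, b@B0, b@B3, b@B5, c@B1, d@B4, e@B4, f@B0} | OUT={a@B2, b@B5, c@B1, d@B4, e@B4, f@B0}
  B6: | IN={a@B2, b@B3, b@B5, c@B1, d@B2, d@B4, e@B3, e@B4, f@B0} | OUT={a@B6, b@B3, b@B5, c@B1, d@B2, d@B4, e@B6, f@B6}
  B7: | IN={a@B6, b@B3, b@B5, c@B1, d@B2, d@B4, e@B6, f@B6} | OUT={a@B6, b@B3, b@B5, c@B1, d@B2, d@B4, e@B6, f@B7}

Merge at B1: IN[B1] = OUT[B0] = {b@B0, f@B0}
Applying B1's transfer function to that IN value gives OUT[B1] (row B1 above).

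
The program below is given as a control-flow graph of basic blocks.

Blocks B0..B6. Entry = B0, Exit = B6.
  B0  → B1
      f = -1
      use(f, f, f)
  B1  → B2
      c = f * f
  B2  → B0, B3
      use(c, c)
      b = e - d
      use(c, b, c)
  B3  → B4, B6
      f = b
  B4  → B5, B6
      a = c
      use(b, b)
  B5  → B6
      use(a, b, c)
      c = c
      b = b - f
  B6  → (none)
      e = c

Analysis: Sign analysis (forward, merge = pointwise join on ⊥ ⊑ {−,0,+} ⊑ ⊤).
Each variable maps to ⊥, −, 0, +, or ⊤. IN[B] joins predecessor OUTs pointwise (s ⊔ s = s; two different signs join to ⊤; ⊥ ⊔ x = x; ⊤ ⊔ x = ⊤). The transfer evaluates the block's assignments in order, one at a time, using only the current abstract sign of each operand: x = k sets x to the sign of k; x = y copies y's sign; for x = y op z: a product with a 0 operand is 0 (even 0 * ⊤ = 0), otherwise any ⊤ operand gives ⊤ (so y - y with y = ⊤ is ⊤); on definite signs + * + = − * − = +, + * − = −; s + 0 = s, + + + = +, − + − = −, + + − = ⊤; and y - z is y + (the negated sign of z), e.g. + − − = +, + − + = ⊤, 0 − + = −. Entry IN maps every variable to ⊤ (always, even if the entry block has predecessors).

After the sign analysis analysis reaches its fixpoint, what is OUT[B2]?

Answer: {a: ⊤, b: ⊤, c: +, d: ⊤, e: ⊤, f: -}

Trace:
Per-block solution:
  B0: | IN=(all ⊤) | OUT={f:-; rest ⊤}
  B1: | IN={f:-; rest ⊤} | OUT={c:+, f:-; rest ⊤}
  B2: | IN={c:+, f:-; rest ⊤} | OUT={c:+, f:-; rest ⊤}
  B3: | IN={c:+, f:-; rest ⊤} | OUT={c:+; rest ⊤}
  B4: | IN={c:+; rest ⊤} | OUT={a:+, c:+; rest ⊤}
  B5: | IN={a:+, c:+; rest ⊤} | OUT={a:+, c:+; rest ⊤}
  B6: | IN={c:+; rest ⊤} | OUT={c:+, e:+; rest ⊤}

Merge at B2: IN[B2] = OUT[B1] = {a: ⊤, b: ⊤, c: +, d: ⊤, e: ⊤, f: -}
Applying B2's transfer function to that IN value gives OUT[B2] (row B2 above).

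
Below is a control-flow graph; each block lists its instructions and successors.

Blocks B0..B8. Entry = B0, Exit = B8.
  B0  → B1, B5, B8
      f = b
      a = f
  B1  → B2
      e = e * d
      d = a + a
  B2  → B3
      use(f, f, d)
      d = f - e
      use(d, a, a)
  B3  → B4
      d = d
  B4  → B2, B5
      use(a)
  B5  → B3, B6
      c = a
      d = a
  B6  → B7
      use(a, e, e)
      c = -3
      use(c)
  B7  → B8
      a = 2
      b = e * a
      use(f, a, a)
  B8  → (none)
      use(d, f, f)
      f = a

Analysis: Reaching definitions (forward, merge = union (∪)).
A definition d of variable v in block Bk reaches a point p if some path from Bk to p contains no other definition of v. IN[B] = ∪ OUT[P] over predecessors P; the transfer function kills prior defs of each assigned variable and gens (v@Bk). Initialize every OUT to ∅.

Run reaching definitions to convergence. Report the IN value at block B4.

Answer: {a@B0, c@B5, d@B3, e@B1, f@B0}

Derivation:
Fixpoint table:
  B0:   IN={}   OUT={a@B0, f@B0}
  B1:   IN={a@B0, f@B0}   OUT={a@B0, d@B1, e@B1, f@B0}
  B2:   IN={a@B0, c@B5, d@B1, d@B3, e@B1, f@B0}   OUT={a@B0, c@B5, d@B2, e@B1, f@B0}
  B3:   IN={a@B0, c@B5, d@B2, d@B5, e@B1, f@B0}   OUT={a@B0, c@B5, d@B3, e@B1, f@B0}
  B4:   IN={a@B0, c@B5, d@B3, e@B1, f@B0}   OUT={a@B0, c@B5, d@B3, e@B1, f@B0}
  B5:   IN={a@B0, c@B5, d@B3, e@B1, f@B0}   OUT={a@B0, c@B5, d@B5, e@B1, f@B0}
  B6:   IN={a@B0, c@B5, d@B5, e@B1, f@B0}   OUT={a@B0, c@B6, d@B5, e@B1, f@B0}
  B7:   IN={a@B0, c@B6, d@B5, e@B1, f@B0}   OUT={a@B7, b@B7, c@B6, d@B5, e@B1, f@B0}
  B8:   IN={a@B0, a@B7, b@B7, c@B6, d@B5, e@B1, f@B0}   OUT={a@B0, a@B7, b@B7, c@B6, d@B5, e@B1, f@B8}

Merge at B4: IN[B4] = OUT[B3] = {a@B0, c@B5, d@B3, e@B1, f@B0}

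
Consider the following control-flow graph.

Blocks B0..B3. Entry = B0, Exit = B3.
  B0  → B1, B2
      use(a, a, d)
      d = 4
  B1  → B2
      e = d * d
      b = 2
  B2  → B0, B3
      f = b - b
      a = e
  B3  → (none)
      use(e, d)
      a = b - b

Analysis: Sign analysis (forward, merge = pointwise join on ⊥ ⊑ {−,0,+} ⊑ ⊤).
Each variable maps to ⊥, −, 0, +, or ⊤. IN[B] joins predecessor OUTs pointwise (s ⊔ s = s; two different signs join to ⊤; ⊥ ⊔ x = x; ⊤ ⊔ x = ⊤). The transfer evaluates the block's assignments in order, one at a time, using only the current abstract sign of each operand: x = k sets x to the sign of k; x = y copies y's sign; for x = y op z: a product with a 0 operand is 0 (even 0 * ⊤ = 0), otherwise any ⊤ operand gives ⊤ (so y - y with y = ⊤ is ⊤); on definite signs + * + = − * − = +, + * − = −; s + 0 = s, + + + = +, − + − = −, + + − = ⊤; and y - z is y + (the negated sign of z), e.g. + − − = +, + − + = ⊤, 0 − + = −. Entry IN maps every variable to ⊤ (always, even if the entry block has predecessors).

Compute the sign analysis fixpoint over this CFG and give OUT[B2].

Answer: {a: ⊤, b: ⊤, c: ⊤, d: +, e: ⊤, f: ⊤}

Derivation:
Per-block solution:
  B0:   IN=(all ⊤)   OUT={d:+; rest ⊤}
  B1:   IN={d:+; rest ⊤}   OUT={b:+, d:+, e:+; rest ⊤}
  B2:   IN={d:+; rest ⊤}   OUT={d:+; rest ⊤}
  B3:   IN={d:+; rest ⊤}   OUT={d:+; rest ⊤}

Merge at B2: IN[B2] = OUT[B0] ⊔ OUT[B1] = {a: ⊤, b: ⊤, c: ⊤, d: +, e: ⊤, f: ⊤}
Applying B2's transfer function to that IN value gives OUT[B2] (row B2 above).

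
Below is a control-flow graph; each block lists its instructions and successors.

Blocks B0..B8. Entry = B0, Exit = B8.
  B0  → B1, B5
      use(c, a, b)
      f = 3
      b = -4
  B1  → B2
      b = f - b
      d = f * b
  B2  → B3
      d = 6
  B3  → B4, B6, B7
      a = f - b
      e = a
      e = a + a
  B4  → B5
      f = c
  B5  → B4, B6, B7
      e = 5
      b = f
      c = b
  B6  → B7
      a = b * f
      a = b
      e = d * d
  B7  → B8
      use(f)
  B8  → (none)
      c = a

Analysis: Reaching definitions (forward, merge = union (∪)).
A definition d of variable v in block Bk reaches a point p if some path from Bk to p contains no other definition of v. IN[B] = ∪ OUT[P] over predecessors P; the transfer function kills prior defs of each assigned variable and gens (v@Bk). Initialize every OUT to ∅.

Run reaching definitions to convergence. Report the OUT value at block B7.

Fixpoint table:
  B0: | IN={} | OUT={b@B0, f@B0}
  B1: | IN={b@B0, f@B0} | OUT={b@B1, d@B1, f@B0}
  B2: | IN={b@B1, d@B1, f@B0} | OUT={b@B1, d@B2, f@B0}
  B3: | IN={b@B1, d@B2, f@B0} | OUT={a@B3, b@B1, d@B2, e@B3, f@B0}
  B4: | IN={a@B3, b@B1, b@B5, c@B5, d@B2, e@B3, e@B5, f@B0, f@B4} | OUT={a@B3, b@B1, b@B5, c@B5, d@B2, e@B3, e@B5, f@B4}
  B5: | IN={a@B3, b@B0, b@B1, b@B5, c@B5, d@B2, e@B3, e@B5, f@B0, f@B4} | OUT={a@B3, b@B5, c@B5, d@B2, e@B5, f@B0, f@B4}
  B6: | IN={a@B3, b@B1, b@B5, c@B5, d@B2, e@B3, e@B5, f@B0, f@B4} | OUT={a@B6, b@B1, b@B5, c@B5, d@B2, e@B6, f@B0, f@B4}
  B7: | IN={a@B3, a@B6, b@B1, b@B5, c@B5, d@B2, e@B3, e@B5, e@B6, f@B0, f@B4} | OUT={a@B3, a@B6, b@B1, b@B5, c@B5, d@B2, e@B3, e@B5, e@B6, f@B0, f@B4}
  B8: | IN={a@B3, a@B6, b@B1, b@B5, c@B5, d@B2, e@B3, e@B5, e@B6, f@B0, f@B4} | OUT={a@B3, a@B6, b@B1, b@B5, c@B8, d@B2, e@B3, e@B5, e@B6, f@B0, f@B4}

Merge at B7: IN[B7] = OUT[B3] ⊔ OUT[B5] ⊔ OUT[B6] = {a@B3, a@B6, b@B1, b@B5, c@B5, d@B2, e@B3, e@B5, e@B6, f@B0, f@B4}
Applying B7's transfer function to that IN value gives OUT[B7] (row B7 above).

Answer: {a@B3, a@B6, b@B1, b@B5, c@B5, d@B2, e@B3, e@B5, e@B6, f@B0, f@B4}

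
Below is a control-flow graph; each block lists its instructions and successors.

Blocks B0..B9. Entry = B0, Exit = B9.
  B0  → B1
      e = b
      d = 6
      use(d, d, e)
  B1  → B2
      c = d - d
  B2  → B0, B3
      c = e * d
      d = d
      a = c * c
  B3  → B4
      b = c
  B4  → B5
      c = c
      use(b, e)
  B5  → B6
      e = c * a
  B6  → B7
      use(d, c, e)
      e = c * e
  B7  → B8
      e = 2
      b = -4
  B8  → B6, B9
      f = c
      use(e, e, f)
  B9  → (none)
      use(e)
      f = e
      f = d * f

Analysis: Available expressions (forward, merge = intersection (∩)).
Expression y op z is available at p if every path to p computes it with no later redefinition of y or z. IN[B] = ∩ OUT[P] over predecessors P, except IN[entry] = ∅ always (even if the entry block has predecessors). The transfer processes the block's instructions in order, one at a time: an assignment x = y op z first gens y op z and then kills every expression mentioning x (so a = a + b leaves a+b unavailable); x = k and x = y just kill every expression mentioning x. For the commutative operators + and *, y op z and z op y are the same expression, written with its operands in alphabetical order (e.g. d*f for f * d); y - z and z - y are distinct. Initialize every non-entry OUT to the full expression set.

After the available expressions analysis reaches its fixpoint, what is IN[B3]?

Converged values:
  B0: | IN={} | OUT={}
  B1: | IN={} | OUT={d-d}
  B2: | IN={d-d} | OUT={c*c}
  B3: | IN={c*c} | OUT={c*c}
  B4: | IN={c*c} | OUT={}
  B5: | IN={} | OUT={a*c}
  B6: | IN={a*c} | OUT={a*c}
  B7: | IN={a*c} | OUT={a*c}
  B8: | IN={a*c} | OUT={a*c}
  B9: | IN={a*c} | OUT={a*c}

Merge at B3: IN[B3] = OUT[B2] = {c*c}

Answer: {c*c}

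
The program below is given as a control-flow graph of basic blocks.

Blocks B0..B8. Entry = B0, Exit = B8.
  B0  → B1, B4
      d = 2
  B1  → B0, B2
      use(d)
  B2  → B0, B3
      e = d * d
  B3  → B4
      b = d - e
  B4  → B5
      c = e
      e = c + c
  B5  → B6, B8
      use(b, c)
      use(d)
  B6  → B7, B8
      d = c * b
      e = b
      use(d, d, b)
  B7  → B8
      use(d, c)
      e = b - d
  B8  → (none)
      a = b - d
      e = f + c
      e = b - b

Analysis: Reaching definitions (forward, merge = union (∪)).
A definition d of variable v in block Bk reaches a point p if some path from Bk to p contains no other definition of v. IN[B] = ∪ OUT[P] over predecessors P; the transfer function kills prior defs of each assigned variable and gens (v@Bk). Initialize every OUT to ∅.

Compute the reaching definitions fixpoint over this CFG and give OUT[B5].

Answer: {b@B3, c@B4, d@B0, e@B4}

Trace:
Converged values:
  B0:   IN={d@B0, e@B2}   OUT={d@B0, e@B2}
  B1:   IN={d@B0, e@B2}   OUT={d@B0, e@B2}
  B2:   IN={d@B0, e@B2}   OUT={d@B0, e@B2}
  B3:   IN={d@B0, e@B2}   OUT={b@B3, d@B0, e@B2}
  B4:   IN={b@B3, d@B0, e@B2}   OUT={b@B3, c@B4, d@B0, e@B4}
  B5:   IN={b@B3, c@B4, d@B0, e@B4}   OUT={b@B3, c@B4, d@B0, e@B4}
  B6:   IN={b@B3, c@B4, d@B0, e@B4}   OUT={b@B3, c@B4, d@B6, e@B6}
  B7:   IN={b@B3, c@B4, d@B6, e@B6}   OUT={b@B3, c@B4, d@B6, e@B7}
  B8:   IN={b@B3, c@B4, d@B0, d@B6, e@B4, e@B6, e@B7}   OUT={a@B8, b@B3, c@B4, d@B0, d@B6, e@B8}

Merge at B5: IN[B5] = OUT[B4] = {b@B3, c@B4, d@B0, e@B4}
Applying B5's transfer function to that IN value gives OUT[B5] (row B5 above).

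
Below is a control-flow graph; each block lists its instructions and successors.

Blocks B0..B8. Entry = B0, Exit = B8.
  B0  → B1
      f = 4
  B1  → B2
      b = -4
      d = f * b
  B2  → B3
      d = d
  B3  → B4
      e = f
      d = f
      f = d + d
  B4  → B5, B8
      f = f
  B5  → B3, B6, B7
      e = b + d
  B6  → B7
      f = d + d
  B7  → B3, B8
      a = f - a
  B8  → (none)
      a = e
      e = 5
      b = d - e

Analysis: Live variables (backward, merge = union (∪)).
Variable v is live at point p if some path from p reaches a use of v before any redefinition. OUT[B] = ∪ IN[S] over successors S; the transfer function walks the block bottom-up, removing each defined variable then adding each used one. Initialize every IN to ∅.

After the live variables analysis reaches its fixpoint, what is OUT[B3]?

Converged values:
  B0:   IN={a}   OUT={a, f}
  B1:   IN={a, f}   OUT={a, b, d, f}
  B2:   IN={a, b, d, f}   OUT={a, b, f}
  B3:   IN={a, b, f}   OUT={a, b, d, e, f}
  B4:   IN={a, b, d, e, f}   OUT={a, b, d, e, f}
  B5:   IN={a, b, d, f}   OUT={a, b, d, e, f}
  B6:   IN={a, b, d, e}   OUT={a, b, d, e, f}
  B7:   IN={a, b, d, e, f}   OUT={a, b, d, e, f}
  B8:   IN={d, e}   OUT={}

Merge at B3: OUT[B3] = IN[B4] = {a, b, d, e, f}

Answer: {a, b, d, e, f}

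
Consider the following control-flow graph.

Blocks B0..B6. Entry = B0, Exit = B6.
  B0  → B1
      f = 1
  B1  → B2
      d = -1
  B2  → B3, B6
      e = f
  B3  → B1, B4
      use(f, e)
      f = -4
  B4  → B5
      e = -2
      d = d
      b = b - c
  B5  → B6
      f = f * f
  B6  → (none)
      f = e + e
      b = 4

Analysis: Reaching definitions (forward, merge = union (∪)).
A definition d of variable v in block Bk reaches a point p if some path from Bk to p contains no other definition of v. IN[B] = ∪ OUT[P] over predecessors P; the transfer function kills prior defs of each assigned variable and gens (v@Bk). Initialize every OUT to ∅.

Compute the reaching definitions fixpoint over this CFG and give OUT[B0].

Answer: {f@B0}

Trace:
Converged values:
  B0:  IN={}  OUT={f@B0}
  B1:  IN={d@B1, e@B2, f@B0, f@B3}  OUT={d@B1, e@B2, f@B0, f@B3}
  B2:  IN={d@B1, e@B2, f@B0, f@B3}  OUT={d@B1, e@B2, f@B0, f@B3}
  B3:  IN={d@B1, e@B2, f@B0, f@B3}  OUT={d@B1, e@B2, f@B3}
  B4:  IN={d@B1, e@B2, f@B3}  OUT={b@B4, d@B4, e@B4, f@B3}
  B5:  IN={b@B4, d@B4, e@B4, f@B3}  OUT={b@B4, d@B4, e@B4, f@B5}
  B6:  IN={b@B4, d@B1, d@B4, e@B2, e@B4, f@B0, f@B3, f@B5}  OUT={b@B6, d@B1, d@B4, e@B2, e@B4, f@B6}

B0 is the boundary node: IN[B0] = {}
Applying B0's transfer function to that IN value gives OUT[B0] (row B0 above).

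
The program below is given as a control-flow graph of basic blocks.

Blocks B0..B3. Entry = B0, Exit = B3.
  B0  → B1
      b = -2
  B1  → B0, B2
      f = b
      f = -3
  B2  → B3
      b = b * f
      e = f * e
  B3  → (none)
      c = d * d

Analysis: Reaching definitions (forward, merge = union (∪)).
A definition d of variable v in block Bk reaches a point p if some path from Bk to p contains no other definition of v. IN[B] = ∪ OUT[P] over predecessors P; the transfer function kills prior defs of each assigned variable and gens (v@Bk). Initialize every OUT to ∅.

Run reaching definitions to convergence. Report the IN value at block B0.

Converged values:
  B0:  IN={b@B0, f@B1}  OUT={b@B0, f@B1}
  B1:  IN={b@B0, f@B1}  OUT={b@B0, f@B1}
  B2:  IN={b@B0, f@B1}  OUT={b@B2, e@B2, f@B1}
  B3:  IN={b@B2, e@B2, f@B1}  OUT={b@B2, c@B3, e@B2, f@B1}

Merge at B0 (entry node, so the boundary value {} is joined with the incoming edge(s)): IN[B0] = {} ⊔ OUT[B1] = {b@B0, f@B1}

Answer: {b@B0, f@B1}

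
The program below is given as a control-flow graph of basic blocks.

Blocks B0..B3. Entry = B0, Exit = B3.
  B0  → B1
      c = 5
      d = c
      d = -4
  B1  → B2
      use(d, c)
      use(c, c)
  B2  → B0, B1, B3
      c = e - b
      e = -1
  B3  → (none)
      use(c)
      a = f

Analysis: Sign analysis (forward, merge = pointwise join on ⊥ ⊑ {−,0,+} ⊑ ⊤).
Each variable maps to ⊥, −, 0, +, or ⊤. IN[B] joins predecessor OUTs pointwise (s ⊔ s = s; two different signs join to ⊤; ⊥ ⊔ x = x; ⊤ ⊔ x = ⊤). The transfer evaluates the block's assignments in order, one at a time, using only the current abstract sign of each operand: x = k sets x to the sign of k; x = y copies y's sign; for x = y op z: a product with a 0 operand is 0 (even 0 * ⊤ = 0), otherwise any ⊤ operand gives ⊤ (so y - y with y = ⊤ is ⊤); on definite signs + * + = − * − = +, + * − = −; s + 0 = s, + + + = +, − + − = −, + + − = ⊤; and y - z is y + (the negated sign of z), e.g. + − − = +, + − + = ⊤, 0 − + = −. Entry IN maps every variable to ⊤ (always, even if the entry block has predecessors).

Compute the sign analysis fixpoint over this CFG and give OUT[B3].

Answer: {a: ⊤, b: ⊤, c: ⊤, d: -, e: -, f: ⊤}

Derivation:
Fixpoint table:
  B0:  IN=(all ⊤)  OUT={c:+, d:-; rest ⊤}
  B1:  IN={d:-; rest ⊤}  OUT={d:-; rest ⊤}
  B2:  IN={d:-; rest ⊤}  OUT={d:-, e:-; rest ⊤}
  B3:  IN={d:-, e:-; rest ⊤}  OUT={d:-, e:-; rest ⊤}

Merge at B3: IN[B3] = OUT[B2] = {a: ⊤, b: ⊤, c: ⊤, d: -, e: -, f: ⊤}
Applying B3's transfer function to that IN value gives OUT[B3] (row B3 above).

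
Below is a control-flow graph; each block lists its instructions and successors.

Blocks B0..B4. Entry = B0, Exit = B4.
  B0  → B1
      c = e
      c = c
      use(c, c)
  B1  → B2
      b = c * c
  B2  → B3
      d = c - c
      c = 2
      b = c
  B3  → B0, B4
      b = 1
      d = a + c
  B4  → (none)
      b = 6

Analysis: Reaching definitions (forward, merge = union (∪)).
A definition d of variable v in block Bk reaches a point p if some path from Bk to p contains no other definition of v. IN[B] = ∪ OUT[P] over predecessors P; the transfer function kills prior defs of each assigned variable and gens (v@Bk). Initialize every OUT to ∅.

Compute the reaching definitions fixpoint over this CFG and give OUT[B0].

Per-block solution:
  B0:  IN={b@B3, c@B2, d@B3}  OUT={b@B3, c@B0, d@B3}
  B1:  IN={b@B3, c@B0, d@B3}  OUT={b@B1, c@B0, d@B3}
  B2:  IN={b@B1, c@B0, d@B3}  OUT={b@B2, c@B2, d@B2}
  B3:  IN={b@B2, c@B2, d@B2}  OUT={b@B3, c@B2, d@B3}
  B4:  IN={b@B3, c@B2, d@B3}  OUT={b@B4, c@B2, d@B3}

Merge at B0 (entry node, so the boundary value {} is joined with the incoming edge(s)): IN[B0] = {} ⊔ OUT[B3] = {b@B3, c@B2, d@B3}
Applying B0's transfer function to that IN value gives OUT[B0] (row B0 above).

Answer: {b@B3, c@B0, d@B3}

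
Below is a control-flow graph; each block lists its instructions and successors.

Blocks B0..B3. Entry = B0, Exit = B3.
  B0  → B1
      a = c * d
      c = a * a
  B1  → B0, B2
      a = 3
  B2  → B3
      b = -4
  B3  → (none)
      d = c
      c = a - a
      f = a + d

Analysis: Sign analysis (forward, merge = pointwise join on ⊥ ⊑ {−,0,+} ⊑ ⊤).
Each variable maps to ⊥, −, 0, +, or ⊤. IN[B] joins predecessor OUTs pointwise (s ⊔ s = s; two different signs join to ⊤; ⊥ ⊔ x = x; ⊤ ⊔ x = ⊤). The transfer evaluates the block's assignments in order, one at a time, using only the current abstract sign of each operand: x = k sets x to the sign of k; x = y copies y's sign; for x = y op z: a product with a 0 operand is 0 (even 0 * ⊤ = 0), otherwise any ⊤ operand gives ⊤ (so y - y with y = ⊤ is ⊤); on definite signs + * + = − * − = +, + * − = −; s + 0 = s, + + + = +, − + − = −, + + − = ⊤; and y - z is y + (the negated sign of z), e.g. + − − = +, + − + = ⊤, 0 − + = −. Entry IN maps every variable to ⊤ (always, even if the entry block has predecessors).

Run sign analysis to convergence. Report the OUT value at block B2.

Answer: {a: +, b: -, c: ⊤, d: ⊤, e: ⊤, f: ⊤}

Working:
Fixpoint table:
  B0: | IN=(all ⊤) | OUT=(all ⊤)
  B1: | IN=(all ⊤) | OUT={a:+; rest ⊤}
  B2: | IN={a:+; rest ⊤} | OUT={a:+, b:-; rest ⊤}
  B3: | IN={a:+, b:-; rest ⊤} | OUT={a:+, b:-; rest ⊤}

Merge at B2: IN[B2] = OUT[B1] = {a: +, b: ⊤, c: ⊤, d: ⊤, e: ⊤, f: ⊤}
Applying B2's transfer function to that IN value gives OUT[B2] (row B2 above).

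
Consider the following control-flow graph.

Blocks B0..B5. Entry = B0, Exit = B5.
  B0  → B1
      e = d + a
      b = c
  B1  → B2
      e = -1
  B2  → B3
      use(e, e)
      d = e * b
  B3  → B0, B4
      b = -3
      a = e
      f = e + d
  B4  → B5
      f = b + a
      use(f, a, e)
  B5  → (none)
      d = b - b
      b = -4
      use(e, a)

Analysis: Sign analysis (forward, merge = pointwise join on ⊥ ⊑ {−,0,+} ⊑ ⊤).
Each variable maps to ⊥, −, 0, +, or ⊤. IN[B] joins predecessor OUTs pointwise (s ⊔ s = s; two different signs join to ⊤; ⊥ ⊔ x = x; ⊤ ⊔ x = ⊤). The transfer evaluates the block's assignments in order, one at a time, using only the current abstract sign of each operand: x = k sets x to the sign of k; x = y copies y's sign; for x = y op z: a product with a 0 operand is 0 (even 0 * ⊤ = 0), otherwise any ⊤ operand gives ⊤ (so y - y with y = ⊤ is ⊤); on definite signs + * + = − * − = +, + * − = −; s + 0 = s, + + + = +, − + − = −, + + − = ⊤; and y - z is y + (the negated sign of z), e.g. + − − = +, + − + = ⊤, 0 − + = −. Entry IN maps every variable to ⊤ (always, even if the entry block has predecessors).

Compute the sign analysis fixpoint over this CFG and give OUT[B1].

Answer: {a: ⊤, b: ⊤, c: ⊤, d: ⊤, e: -, f: ⊤}

Derivation:
Fixpoint table:
  B0:  IN=(all ⊤)  OUT=(all ⊤)
  B1:  IN=(all ⊤)  OUT={e:-; rest ⊤}
  B2:  IN={e:-; rest ⊤}  OUT={e:-; rest ⊤}
  B3:  IN={e:-; rest ⊤}  OUT={a:-, b:-, e:-; rest ⊤}
  B4:  IN={a:-, b:-, e:-; rest ⊤}  OUT={a:-, b:-, e:-, f:-; rest ⊤}
  B5:  IN={a:-, b:-, e:-, f:-; rest ⊤}  OUT={a:-, b:-, e:-, f:-; rest ⊤}

Merge at B1: IN[B1] = OUT[B0] = {a: ⊤, b: ⊤, c: ⊤, d: ⊤, e: ⊤, f: ⊤}
Applying B1's transfer function to that IN value gives OUT[B1] (row B1 above).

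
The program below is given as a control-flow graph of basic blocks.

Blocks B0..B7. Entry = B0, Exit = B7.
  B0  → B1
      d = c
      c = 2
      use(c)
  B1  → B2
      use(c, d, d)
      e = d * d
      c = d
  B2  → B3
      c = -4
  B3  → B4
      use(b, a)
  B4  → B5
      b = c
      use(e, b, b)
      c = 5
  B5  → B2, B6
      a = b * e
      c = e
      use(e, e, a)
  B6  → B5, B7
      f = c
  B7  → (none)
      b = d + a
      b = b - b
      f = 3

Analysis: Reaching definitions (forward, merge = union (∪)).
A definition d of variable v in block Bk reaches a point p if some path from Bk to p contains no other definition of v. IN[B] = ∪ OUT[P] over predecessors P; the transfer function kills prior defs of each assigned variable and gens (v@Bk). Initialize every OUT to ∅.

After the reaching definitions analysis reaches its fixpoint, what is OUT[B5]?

Answer: {a@B5, b@B4, c@B5, d@B0, e@B1, f@B6}

Derivation:
Fixpoint table:
  B0:   IN={}   OUT={c@B0, d@B0}
  B1:   IN={c@B0, d@B0}   OUT={c@B1, d@B0, e@B1}
  B2:   IN={a@B5, b@B4, c@B1, c@B5, d@B0, e@B1, f@B6}   OUT={a@B5, b@B4, c@B2, d@B0, e@B1, f@B6}
  B3:   IN={a@B5, b@B4, c@B2, d@B0, e@B1, f@B6}   OUT={a@B5, b@B4, c@B2, d@B0, e@B1, f@B6}
  B4:   IN={a@B5, b@B4, c@B2, d@B0, e@B1, f@B6}   OUT={a@B5, b@B4, c@B4, d@B0, e@B1, f@B6}
  B5:   IN={a@B5, b@B4, c@B4, c@B5, d@B0, e@B1, f@B6}   OUT={a@B5, b@B4, c@B5, d@B0, e@B1, f@B6}
  B6:   IN={a@B5, b@B4, c@B5, d@B0, e@B1, f@B6}   OUT={a@B5, b@B4, c@B5, d@B0, e@B1, f@B6}
  B7:   IN={a@B5, b@B4, c@B5, d@B0, e@B1, f@B6}   OUT={a@B5, b@B7, c@B5, d@B0, e@B1, f@B7}

Merge at B5: IN[B5] = OUT[B4] ⊔ OUT[B6] = {a@B5, b@B4, c@B4, c@B5, d@B0, e@B1, f@B6}
Applying B5's transfer function to that IN value gives OUT[B5] (row B5 above).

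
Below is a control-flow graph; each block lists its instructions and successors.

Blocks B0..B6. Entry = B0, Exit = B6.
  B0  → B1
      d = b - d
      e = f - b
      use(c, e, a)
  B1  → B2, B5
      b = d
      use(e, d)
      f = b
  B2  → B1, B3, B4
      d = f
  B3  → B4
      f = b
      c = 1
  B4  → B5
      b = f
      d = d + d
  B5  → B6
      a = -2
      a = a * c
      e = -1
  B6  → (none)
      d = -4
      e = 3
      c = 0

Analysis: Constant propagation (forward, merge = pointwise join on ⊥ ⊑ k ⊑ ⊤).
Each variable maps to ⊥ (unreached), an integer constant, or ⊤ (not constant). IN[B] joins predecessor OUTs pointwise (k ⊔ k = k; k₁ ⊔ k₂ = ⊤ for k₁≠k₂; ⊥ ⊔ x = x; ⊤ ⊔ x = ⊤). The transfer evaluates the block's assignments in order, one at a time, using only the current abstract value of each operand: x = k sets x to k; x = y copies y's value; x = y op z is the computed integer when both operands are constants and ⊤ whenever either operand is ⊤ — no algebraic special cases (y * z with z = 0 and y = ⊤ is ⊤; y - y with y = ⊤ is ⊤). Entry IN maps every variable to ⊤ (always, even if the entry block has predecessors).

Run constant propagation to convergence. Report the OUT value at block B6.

Answer: {a: ⊤, b: ⊤, c: 0, d: -4, e: 3, f: ⊤}

Derivation:
Converged values:
  B0:   IN=(all ⊤)   OUT=(all ⊤)
  B1:   IN=(all ⊤)   OUT=(all ⊤)
  B2:   IN=(all ⊤)   OUT=(all ⊤)
  B3:   IN=(all ⊤)   OUT={c:1; rest ⊤}
  B4:   IN=(all ⊤)   OUT=(all ⊤)
  B5:   IN=(all ⊤)   OUT={e:-1; rest ⊤}
  B6:   IN={e:-1; rest ⊤}   OUT={c:0, d:-4, e:3; rest ⊤}

Merge at B6: IN[B6] = OUT[B5] = {a: ⊤, b: ⊤, c: ⊤, d: ⊤, e: -1, f: ⊤}
Applying B6's transfer function to that IN value gives OUT[B6] (row B6 above).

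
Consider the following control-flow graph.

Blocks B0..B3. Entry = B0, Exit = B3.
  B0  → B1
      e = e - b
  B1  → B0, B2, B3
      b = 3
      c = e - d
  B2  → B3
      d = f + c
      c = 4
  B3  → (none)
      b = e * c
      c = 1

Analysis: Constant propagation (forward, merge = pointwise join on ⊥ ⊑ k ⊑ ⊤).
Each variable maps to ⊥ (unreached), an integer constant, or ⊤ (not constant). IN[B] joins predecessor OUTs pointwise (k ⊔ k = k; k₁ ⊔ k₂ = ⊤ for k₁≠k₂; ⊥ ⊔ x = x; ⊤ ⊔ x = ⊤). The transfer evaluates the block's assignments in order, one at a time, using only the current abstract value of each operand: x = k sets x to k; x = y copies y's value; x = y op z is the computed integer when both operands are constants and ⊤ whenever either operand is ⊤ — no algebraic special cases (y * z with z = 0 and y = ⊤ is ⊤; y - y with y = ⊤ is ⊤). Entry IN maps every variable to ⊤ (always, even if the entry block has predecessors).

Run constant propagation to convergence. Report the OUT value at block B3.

Answer: {a: ⊤, b: ⊤, c: 1, d: ⊤, e: ⊤, f: ⊤}

Trace:
Fixpoint table:
  B0: | IN=(all ⊤) | OUT=(all ⊤)
  B1: | IN=(all ⊤) | OUT={b:3; rest ⊤}
  B2: | IN={b:3; rest ⊤} | OUT={b:3, c:4; rest ⊤}
  B3: | IN={b:3; rest ⊤} | OUT={c:1; rest ⊤}

Merge at B3: IN[B3] = OUT[B1] ⊔ OUT[B2] = {a: ⊤, b: 3, c: ⊤, d: ⊤, e: ⊤, f: ⊤}
Applying B3's transfer function to that IN value gives OUT[B3] (row B3 above).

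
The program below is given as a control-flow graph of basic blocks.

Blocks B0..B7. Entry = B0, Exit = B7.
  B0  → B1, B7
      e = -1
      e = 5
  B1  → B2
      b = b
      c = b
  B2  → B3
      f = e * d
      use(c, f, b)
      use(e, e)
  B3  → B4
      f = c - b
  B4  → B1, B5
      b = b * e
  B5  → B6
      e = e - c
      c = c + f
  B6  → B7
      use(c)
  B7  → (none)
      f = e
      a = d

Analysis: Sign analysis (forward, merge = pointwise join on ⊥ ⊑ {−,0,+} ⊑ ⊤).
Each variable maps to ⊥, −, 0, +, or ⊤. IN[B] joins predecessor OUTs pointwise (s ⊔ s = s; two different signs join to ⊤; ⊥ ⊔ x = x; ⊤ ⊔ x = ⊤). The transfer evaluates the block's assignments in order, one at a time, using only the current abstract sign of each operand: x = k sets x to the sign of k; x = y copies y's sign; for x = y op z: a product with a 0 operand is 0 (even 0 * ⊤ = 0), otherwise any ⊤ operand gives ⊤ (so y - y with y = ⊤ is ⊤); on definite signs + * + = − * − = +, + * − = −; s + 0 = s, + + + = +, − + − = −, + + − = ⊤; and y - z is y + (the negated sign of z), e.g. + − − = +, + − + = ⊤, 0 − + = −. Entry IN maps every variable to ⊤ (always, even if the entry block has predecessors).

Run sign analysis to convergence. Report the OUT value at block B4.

Answer: {a: ⊤, b: ⊤, c: ⊤, d: ⊤, e: +, f: ⊤}

Trace:
Per-block solution:
  B0: | IN=(all ⊤) | OUT={e:+; rest ⊤}
  B1: | IN={e:+; rest ⊤} | OUT={e:+; rest ⊤}
  B2: | IN={e:+; rest ⊤} | OUT={e:+; rest ⊤}
  B3: | IN={e:+; rest ⊤} | OUT={e:+; rest ⊤}
  B4: | IN={e:+; rest ⊤} | OUT={e:+; rest ⊤}
  B5: | IN={e:+; rest ⊤} | OUT=(all ⊤)
  B6: | IN=(all ⊤) | OUT=(all ⊤)
  B7: | IN=(all ⊤) | OUT=(all ⊤)

Merge at B4: IN[B4] = OUT[B3] = {a: ⊤, b: ⊤, c: ⊤, d: ⊤, e: +, f: ⊤}
Applying B4's transfer function to that IN value gives OUT[B4] (row B4 above).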